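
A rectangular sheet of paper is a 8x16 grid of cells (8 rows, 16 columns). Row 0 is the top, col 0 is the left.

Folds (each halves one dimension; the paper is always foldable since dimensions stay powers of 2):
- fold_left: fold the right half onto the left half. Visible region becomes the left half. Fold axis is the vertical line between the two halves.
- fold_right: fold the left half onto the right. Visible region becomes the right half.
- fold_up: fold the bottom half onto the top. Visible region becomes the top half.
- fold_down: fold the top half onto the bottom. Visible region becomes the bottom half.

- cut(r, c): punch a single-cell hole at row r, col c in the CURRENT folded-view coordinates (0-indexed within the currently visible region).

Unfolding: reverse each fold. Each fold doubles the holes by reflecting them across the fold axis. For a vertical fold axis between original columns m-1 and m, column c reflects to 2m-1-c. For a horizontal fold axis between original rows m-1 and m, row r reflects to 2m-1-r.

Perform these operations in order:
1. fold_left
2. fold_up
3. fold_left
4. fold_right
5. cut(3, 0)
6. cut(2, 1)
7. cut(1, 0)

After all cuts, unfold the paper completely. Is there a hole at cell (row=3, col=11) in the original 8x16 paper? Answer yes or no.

Op 1 fold_left: fold axis v@8; visible region now rows[0,8) x cols[0,8) = 8x8
Op 2 fold_up: fold axis h@4; visible region now rows[0,4) x cols[0,8) = 4x8
Op 3 fold_left: fold axis v@4; visible region now rows[0,4) x cols[0,4) = 4x4
Op 4 fold_right: fold axis v@2; visible region now rows[0,4) x cols[2,4) = 4x2
Op 5 cut(3, 0): punch at orig (3,2); cuts so far [(3, 2)]; region rows[0,4) x cols[2,4) = 4x2
Op 6 cut(2, 1): punch at orig (2,3); cuts so far [(2, 3), (3, 2)]; region rows[0,4) x cols[2,4) = 4x2
Op 7 cut(1, 0): punch at orig (1,2); cuts so far [(1, 2), (2, 3), (3, 2)]; region rows[0,4) x cols[2,4) = 4x2
Unfold 1 (reflect across v@2): 6 holes -> [(1, 1), (1, 2), (2, 0), (2, 3), (3, 1), (3, 2)]
Unfold 2 (reflect across v@4): 12 holes -> [(1, 1), (1, 2), (1, 5), (1, 6), (2, 0), (2, 3), (2, 4), (2, 7), (3, 1), (3, 2), (3, 5), (3, 6)]
Unfold 3 (reflect across h@4): 24 holes -> [(1, 1), (1, 2), (1, 5), (1, 6), (2, 0), (2, 3), (2, 4), (2, 7), (3, 1), (3, 2), (3, 5), (3, 6), (4, 1), (4, 2), (4, 5), (4, 6), (5, 0), (5, 3), (5, 4), (5, 7), (6, 1), (6, 2), (6, 5), (6, 6)]
Unfold 4 (reflect across v@8): 48 holes -> [(1, 1), (1, 2), (1, 5), (1, 6), (1, 9), (1, 10), (1, 13), (1, 14), (2, 0), (2, 3), (2, 4), (2, 7), (2, 8), (2, 11), (2, 12), (2, 15), (3, 1), (3, 2), (3, 5), (3, 6), (3, 9), (3, 10), (3, 13), (3, 14), (4, 1), (4, 2), (4, 5), (4, 6), (4, 9), (4, 10), (4, 13), (4, 14), (5, 0), (5, 3), (5, 4), (5, 7), (5, 8), (5, 11), (5, 12), (5, 15), (6, 1), (6, 2), (6, 5), (6, 6), (6, 9), (6, 10), (6, 13), (6, 14)]
Holes: [(1, 1), (1, 2), (1, 5), (1, 6), (1, 9), (1, 10), (1, 13), (1, 14), (2, 0), (2, 3), (2, 4), (2, 7), (2, 8), (2, 11), (2, 12), (2, 15), (3, 1), (3, 2), (3, 5), (3, 6), (3, 9), (3, 10), (3, 13), (3, 14), (4, 1), (4, 2), (4, 5), (4, 6), (4, 9), (4, 10), (4, 13), (4, 14), (5, 0), (5, 3), (5, 4), (5, 7), (5, 8), (5, 11), (5, 12), (5, 15), (6, 1), (6, 2), (6, 5), (6, 6), (6, 9), (6, 10), (6, 13), (6, 14)]

Answer: no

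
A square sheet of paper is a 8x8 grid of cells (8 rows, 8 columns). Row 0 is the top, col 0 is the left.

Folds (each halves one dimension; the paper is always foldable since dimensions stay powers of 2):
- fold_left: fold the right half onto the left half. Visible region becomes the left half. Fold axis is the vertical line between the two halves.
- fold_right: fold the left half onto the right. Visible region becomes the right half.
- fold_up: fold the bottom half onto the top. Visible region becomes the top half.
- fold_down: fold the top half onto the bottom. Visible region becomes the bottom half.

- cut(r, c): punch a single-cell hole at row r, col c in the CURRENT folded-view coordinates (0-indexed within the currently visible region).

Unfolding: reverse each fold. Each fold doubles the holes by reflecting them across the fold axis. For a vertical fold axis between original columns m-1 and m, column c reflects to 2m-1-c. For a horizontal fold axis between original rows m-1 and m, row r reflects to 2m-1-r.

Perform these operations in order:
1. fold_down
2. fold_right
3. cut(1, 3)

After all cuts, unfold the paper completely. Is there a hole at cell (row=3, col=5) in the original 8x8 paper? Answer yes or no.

Answer: no

Derivation:
Op 1 fold_down: fold axis h@4; visible region now rows[4,8) x cols[0,8) = 4x8
Op 2 fold_right: fold axis v@4; visible region now rows[4,8) x cols[4,8) = 4x4
Op 3 cut(1, 3): punch at orig (5,7); cuts so far [(5, 7)]; region rows[4,8) x cols[4,8) = 4x4
Unfold 1 (reflect across v@4): 2 holes -> [(5, 0), (5, 7)]
Unfold 2 (reflect across h@4): 4 holes -> [(2, 0), (2, 7), (5, 0), (5, 7)]
Holes: [(2, 0), (2, 7), (5, 0), (5, 7)]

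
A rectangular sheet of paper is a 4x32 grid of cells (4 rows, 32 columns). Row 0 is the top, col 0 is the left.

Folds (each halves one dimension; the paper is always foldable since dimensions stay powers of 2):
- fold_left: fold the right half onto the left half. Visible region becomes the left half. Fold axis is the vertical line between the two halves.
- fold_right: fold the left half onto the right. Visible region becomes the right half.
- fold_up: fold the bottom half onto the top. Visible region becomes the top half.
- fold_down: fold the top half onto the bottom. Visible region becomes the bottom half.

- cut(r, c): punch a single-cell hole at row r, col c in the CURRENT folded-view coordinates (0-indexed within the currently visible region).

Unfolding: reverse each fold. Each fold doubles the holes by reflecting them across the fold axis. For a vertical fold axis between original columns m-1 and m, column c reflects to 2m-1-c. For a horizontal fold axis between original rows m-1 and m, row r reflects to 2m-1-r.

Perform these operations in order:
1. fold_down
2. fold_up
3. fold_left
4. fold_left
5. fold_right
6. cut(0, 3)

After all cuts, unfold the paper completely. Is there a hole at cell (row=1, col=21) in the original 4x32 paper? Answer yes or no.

Answer: no

Derivation:
Op 1 fold_down: fold axis h@2; visible region now rows[2,4) x cols[0,32) = 2x32
Op 2 fold_up: fold axis h@3; visible region now rows[2,3) x cols[0,32) = 1x32
Op 3 fold_left: fold axis v@16; visible region now rows[2,3) x cols[0,16) = 1x16
Op 4 fold_left: fold axis v@8; visible region now rows[2,3) x cols[0,8) = 1x8
Op 5 fold_right: fold axis v@4; visible region now rows[2,3) x cols[4,8) = 1x4
Op 6 cut(0, 3): punch at orig (2,7); cuts so far [(2, 7)]; region rows[2,3) x cols[4,8) = 1x4
Unfold 1 (reflect across v@4): 2 holes -> [(2, 0), (2, 7)]
Unfold 2 (reflect across v@8): 4 holes -> [(2, 0), (2, 7), (2, 8), (2, 15)]
Unfold 3 (reflect across v@16): 8 holes -> [(2, 0), (2, 7), (2, 8), (2, 15), (2, 16), (2, 23), (2, 24), (2, 31)]
Unfold 4 (reflect across h@3): 16 holes -> [(2, 0), (2, 7), (2, 8), (2, 15), (2, 16), (2, 23), (2, 24), (2, 31), (3, 0), (3, 7), (3, 8), (3, 15), (3, 16), (3, 23), (3, 24), (3, 31)]
Unfold 5 (reflect across h@2): 32 holes -> [(0, 0), (0, 7), (0, 8), (0, 15), (0, 16), (0, 23), (0, 24), (0, 31), (1, 0), (1, 7), (1, 8), (1, 15), (1, 16), (1, 23), (1, 24), (1, 31), (2, 0), (2, 7), (2, 8), (2, 15), (2, 16), (2, 23), (2, 24), (2, 31), (3, 0), (3, 7), (3, 8), (3, 15), (3, 16), (3, 23), (3, 24), (3, 31)]
Holes: [(0, 0), (0, 7), (0, 8), (0, 15), (0, 16), (0, 23), (0, 24), (0, 31), (1, 0), (1, 7), (1, 8), (1, 15), (1, 16), (1, 23), (1, 24), (1, 31), (2, 0), (2, 7), (2, 8), (2, 15), (2, 16), (2, 23), (2, 24), (2, 31), (3, 0), (3, 7), (3, 8), (3, 15), (3, 16), (3, 23), (3, 24), (3, 31)]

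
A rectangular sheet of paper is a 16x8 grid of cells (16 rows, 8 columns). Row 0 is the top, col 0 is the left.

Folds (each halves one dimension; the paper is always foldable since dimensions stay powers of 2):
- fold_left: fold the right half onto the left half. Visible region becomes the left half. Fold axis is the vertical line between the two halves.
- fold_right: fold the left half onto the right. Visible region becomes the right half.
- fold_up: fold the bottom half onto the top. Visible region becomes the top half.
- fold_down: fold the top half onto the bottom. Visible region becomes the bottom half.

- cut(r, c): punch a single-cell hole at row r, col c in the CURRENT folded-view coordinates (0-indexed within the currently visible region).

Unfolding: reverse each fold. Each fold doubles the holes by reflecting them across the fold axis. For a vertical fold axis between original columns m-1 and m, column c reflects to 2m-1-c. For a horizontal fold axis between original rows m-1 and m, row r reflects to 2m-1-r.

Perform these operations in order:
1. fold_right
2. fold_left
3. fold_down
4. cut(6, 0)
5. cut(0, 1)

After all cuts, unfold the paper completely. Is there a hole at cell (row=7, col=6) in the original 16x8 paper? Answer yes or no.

Answer: yes

Derivation:
Op 1 fold_right: fold axis v@4; visible region now rows[0,16) x cols[4,8) = 16x4
Op 2 fold_left: fold axis v@6; visible region now rows[0,16) x cols[4,6) = 16x2
Op 3 fold_down: fold axis h@8; visible region now rows[8,16) x cols[4,6) = 8x2
Op 4 cut(6, 0): punch at orig (14,4); cuts so far [(14, 4)]; region rows[8,16) x cols[4,6) = 8x2
Op 5 cut(0, 1): punch at orig (8,5); cuts so far [(8, 5), (14, 4)]; region rows[8,16) x cols[4,6) = 8x2
Unfold 1 (reflect across h@8): 4 holes -> [(1, 4), (7, 5), (8, 5), (14, 4)]
Unfold 2 (reflect across v@6): 8 holes -> [(1, 4), (1, 7), (7, 5), (7, 6), (8, 5), (8, 6), (14, 4), (14, 7)]
Unfold 3 (reflect across v@4): 16 holes -> [(1, 0), (1, 3), (1, 4), (1, 7), (7, 1), (7, 2), (7, 5), (7, 6), (8, 1), (8, 2), (8, 5), (8, 6), (14, 0), (14, 3), (14, 4), (14, 7)]
Holes: [(1, 0), (1, 3), (1, 4), (1, 7), (7, 1), (7, 2), (7, 5), (7, 6), (8, 1), (8, 2), (8, 5), (8, 6), (14, 0), (14, 3), (14, 4), (14, 7)]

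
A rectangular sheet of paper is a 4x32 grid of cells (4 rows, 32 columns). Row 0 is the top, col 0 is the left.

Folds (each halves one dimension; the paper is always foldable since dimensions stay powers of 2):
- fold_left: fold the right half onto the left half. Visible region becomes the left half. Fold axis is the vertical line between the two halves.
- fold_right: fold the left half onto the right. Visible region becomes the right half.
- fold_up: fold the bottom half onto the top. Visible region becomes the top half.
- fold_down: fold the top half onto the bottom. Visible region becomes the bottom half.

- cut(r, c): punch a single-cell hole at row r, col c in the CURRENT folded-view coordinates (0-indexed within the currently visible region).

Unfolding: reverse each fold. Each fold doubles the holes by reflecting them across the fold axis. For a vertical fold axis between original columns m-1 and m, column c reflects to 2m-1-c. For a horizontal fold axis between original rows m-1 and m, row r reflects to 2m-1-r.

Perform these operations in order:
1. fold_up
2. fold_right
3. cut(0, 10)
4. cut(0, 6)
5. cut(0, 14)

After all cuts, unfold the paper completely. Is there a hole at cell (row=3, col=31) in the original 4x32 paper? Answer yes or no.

Answer: no

Derivation:
Op 1 fold_up: fold axis h@2; visible region now rows[0,2) x cols[0,32) = 2x32
Op 2 fold_right: fold axis v@16; visible region now rows[0,2) x cols[16,32) = 2x16
Op 3 cut(0, 10): punch at orig (0,26); cuts so far [(0, 26)]; region rows[0,2) x cols[16,32) = 2x16
Op 4 cut(0, 6): punch at orig (0,22); cuts so far [(0, 22), (0, 26)]; region rows[0,2) x cols[16,32) = 2x16
Op 5 cut(0, 14): punch at orig (0,30); cuts so far [(0, 22), (0, 26), (0, 30)]; region rows[0,2) x cols[16,32) = 2x16
Unfold 1 (reflect across v@16): 6 holes -> [(0, 1), (0, 5), (0, 9), (0, 22), (0, 26), (0, 30)]
Unfold 2 (reflect across h@2): 12 holes -> [(0, 1), (0, 5), (0, 9), (0, 22), (0, 26), (0, 30), (3, 1), (3, 5), (3, 9), (3, 22), (3, 26), (3, 30)]
Holes: [(0, 1), (0, 5), (0, 9), (0, 22), (0, 26), (0, 30), (3, 1), (3, 5), (3, 9), (3, 22), (3, 26), (3, 30)]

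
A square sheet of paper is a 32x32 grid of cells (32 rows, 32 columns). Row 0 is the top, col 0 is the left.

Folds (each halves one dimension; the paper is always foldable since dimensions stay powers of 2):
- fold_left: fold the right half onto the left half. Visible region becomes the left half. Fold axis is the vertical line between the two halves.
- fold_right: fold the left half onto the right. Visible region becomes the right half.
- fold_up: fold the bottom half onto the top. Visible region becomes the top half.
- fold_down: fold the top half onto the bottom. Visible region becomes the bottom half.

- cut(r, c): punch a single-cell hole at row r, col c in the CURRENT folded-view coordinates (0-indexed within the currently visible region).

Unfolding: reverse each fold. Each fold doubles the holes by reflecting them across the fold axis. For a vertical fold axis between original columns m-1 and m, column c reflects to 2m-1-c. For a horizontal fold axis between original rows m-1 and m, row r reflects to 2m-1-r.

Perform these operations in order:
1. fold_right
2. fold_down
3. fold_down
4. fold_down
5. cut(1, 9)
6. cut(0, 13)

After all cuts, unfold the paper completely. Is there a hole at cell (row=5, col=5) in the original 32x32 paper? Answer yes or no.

Answer: no

Derivation:
Op 1 fold_right: fold axis v@16; visible region now rows[0,32) x cols[16,32) = 32x16
Op 2 fold_down: fold axis h@16; visible region now rows[16,32) x cols[16,32) = 16x16
Op 3 fold_down: fold axis h@24; visible region now rows[24,32) x cols[16,32) = 8x16
Op 4 fold_down: fold axis h@28; visible region now rows[28,32) x cols[16,32) = 4x16
Op 5 cut(1, 9): punch at orig (29,25); cuts so far [(29, 25)]; region rows[28,32) x cols[16,32) = 4x16
Op 6 cut(0, 13): punch at orig (28,29); cuts so far [(28, 29), (29, 25)]; region rows[28,32) x cols[16,32) = 4x16
Unfold 1 (reflect across h@28): 4 holes -> [(26, 25), (27, 29), (28, 29), (29, 25)]
Unfold 2 (reflect across h@24): 8 holes -> [(18, 25), (19, 29), (20, 29), (21, 25), (26, 25), (27, 29), (28, 29), (29, 25)]
Unfold 3 (reflect across h@16): 16 holes -> [(2, 25), (3, 29), (4, 29), (5, 25), (10, 25), (11, 29), (12, 29), (13, 25), (18, 25), (19, 29), (20, 29), (21, 25), (26, 25), (27, 29), (28, 29), (29, 25)]
Unfold 4 (reflect across v@16): 32 holes -> [(2, 6), (2, 25), (3, 2), (3, 29), (4, 2), (4, 29), (5, 6), (5, 25), (10, 6), (10, 25), (11, 2), (11, 29), (12, 2), (12, 29), (13, 6), (13, 25), (18, 6), (18, 25), (19, 2), (19, 29), (20, 2), (20, 29), (21, 6), (21, 25), (26, 6), (26, 25), (27, 2), (27, 29), (28, 2), (28, 29), (29, 6), (29, 25)]
Holes: [(2, 6), (2, 25), (3, 2), (3, 29), (4, 2), (4, 29), (5, 6), (5, 25), (10, 6), (10, 25), (11, 2), (11, 29), (12, 2), (12, 29), (13, 6), (13, 25), (18, 6), (18, 25), (19, 2), (19, 29), (20, 2), (20, 29), (21, 6), (21, 25), (26, 6), (26, 25), (27, 2), (27, 29), (28, 2), (28, 29), (29, 6), (29, 25)]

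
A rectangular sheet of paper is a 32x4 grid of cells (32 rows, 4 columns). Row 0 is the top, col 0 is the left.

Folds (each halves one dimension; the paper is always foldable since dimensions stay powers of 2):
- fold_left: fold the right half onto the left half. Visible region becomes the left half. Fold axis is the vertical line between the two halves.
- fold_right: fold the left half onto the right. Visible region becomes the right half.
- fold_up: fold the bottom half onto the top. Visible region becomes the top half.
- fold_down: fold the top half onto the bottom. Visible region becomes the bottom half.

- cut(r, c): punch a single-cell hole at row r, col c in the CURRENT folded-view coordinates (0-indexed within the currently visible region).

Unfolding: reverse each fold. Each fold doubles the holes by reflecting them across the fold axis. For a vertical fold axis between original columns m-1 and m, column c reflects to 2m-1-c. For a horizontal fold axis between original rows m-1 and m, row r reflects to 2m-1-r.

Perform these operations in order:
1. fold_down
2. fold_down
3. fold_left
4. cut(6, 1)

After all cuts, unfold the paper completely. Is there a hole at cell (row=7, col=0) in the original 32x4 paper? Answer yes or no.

Op 1 fold_down: fold axis h@16; visible region now rows[16,32) x cols[0,4) = 16x4
Op 2 fold_down: fold axis h@24; visible region now rows[24,32) x cols[0,4) = 8x4
Op 3 fold_left: fold axis v@2; visible region now rows[24,32) x cols[0,2) = 8x2
Op 4 cut(6, 1): punch at orig (30,1); cuts so far [(30, 1)]; region rows[24,32) x cols[0,2) = 8x2
Unfold 1 (reflect across v@2): 2 holes -> [(30, 1), (30, 2)]
Unfold 2 (reflect across h@24): 4 holes -> [(17, 1), (17, 2), (30, 1), (30, 2)]
Unfold 3 (reflect across h@16): 8 holes -> [(1, 1), (1, 2), (14, 1), (14, 2), (17, 1), (17, 2), (30, 1), (30, 2)]
Holes: [(1, 1), (1, 2), (14, 1), (14, 2), (17, 1), (17, 2), (30, 1), (30, 2)]

Answer: no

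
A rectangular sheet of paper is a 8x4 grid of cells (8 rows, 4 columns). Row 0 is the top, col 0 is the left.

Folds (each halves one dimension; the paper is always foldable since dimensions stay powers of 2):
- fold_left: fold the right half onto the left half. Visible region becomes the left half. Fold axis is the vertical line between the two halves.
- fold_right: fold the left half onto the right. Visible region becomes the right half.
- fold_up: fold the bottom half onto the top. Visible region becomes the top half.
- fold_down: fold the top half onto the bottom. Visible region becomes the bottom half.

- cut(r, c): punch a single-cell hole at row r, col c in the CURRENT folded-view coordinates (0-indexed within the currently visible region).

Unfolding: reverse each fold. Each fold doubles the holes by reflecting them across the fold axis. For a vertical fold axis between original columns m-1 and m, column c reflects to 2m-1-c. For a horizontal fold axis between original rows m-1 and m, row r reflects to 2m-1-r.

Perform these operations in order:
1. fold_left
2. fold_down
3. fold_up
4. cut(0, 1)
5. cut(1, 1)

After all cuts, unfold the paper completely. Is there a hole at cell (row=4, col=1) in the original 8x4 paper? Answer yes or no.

Answer: yes

Derivation:
Op 1 fold_left: fold axis v@2; visible region now rows[0,8) x cols[0,2) = 8x2
Op 2 fold_down: fold axis h@4; visible region now rows[4,8) x cols[0,2) = 4x2
Op 3 fold_up: fold axis h@6; visible region now rows[4,6) x cols[0,2) = 2x2
Op 4 cut(0, 1): punch at orig (4,1); cuts so far [(4, 1)]; region rows[4,6) x cols[0,2) = 2x2
Op 5 cut(1, 1): punch at orig (5,1); cuts so far [(4, 1), (5, 1)]; region rows[4,6) x cols[0,2) = 2x2
Unfold 1 (reflect across h@6): 4 holes -> [(4, 1), (5, 1), (6, 1), (7, 1)]
Unfold 2 (reflect across h@4): 8 holes -> [(0, 1), (1, 1), (2, 1), (3, 1), (4, 1), (5, 1), (6, 1), (7, 1)]
Unfold 3 (reflect across v@2): 16 holes -> [(0, 1), (0, 2), (1, 1), (1, 2), (2, 1), (2, 2), (3, 1), (3, 2), (4, 1), (4, 2), (5, 1), (5, 2), (6, 1), (6, 2), (7, 1), (7, 2)]
Holes: [(0, 1), (0, 2), (1, 1), (1, 2), (2, 1), (2, 2), (3, 1), (3, 2), (4, 1), (4, 2), (5, 1), (5, 2), (6, 1), (6, 2), (7, 1), (7, 2)]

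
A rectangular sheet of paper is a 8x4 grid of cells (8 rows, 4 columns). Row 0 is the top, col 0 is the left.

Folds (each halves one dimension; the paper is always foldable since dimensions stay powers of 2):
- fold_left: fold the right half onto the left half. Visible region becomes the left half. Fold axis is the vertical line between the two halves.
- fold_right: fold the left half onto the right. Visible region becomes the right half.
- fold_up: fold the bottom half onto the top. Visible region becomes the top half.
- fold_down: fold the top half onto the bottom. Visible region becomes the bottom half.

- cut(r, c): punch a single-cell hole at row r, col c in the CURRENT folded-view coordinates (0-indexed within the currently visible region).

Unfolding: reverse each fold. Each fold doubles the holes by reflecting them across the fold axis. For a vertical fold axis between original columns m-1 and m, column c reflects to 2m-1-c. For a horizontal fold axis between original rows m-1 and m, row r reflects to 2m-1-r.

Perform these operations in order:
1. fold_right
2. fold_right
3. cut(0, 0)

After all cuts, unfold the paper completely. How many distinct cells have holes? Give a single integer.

Op 1 fold_right: fold axis v@2; visible region now rows[0,8) x cols[2,4) = 8x2
Op 2 fold_right: fold axis v@3; visible region now rows[0,8) x cols[3,4) = 8x1
Op 3 cut(0, 0): punch at orig (0,3); cuts so far [(0, 3)]; region rows[0,8) x cols[3,4) = 8x1
Unfold 1 (reflect across v@3): 2 holes -> [(0, 2), (0, 3)]
Unfold 2 (reflect across v@2): 4 holes -> [(0, 0), (0, 1), (0, 2), (0, 3)]

Answer: 4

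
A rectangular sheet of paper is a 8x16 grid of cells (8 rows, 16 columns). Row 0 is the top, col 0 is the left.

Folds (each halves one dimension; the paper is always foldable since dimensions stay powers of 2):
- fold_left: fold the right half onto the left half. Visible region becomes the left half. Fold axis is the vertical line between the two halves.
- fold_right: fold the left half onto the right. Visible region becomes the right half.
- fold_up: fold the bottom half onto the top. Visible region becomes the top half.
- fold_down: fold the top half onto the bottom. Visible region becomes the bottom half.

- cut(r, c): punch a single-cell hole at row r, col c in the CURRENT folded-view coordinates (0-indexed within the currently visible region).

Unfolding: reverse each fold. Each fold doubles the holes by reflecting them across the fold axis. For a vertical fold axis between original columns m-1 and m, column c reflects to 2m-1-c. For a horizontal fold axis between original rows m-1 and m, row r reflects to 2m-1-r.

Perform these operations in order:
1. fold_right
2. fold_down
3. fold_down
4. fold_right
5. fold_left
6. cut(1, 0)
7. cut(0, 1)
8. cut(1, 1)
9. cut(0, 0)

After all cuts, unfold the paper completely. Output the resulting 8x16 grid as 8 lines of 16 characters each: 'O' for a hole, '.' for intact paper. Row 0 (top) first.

Op 1 fold_right: fold axis v@8; visible region now rows[0,8) x cols[8,16) = 8x8
Op 2 fold_down: fold axis h@4; visible region now rows[4,8) x cols[8,16) = 4x8
Op 3 fold_down: fold axis h@6; visible region now rows[6,8) x cols[8,16) = 2x8
Op 4 fold_right: fold axis v@12; visible region now rows[6,8) x cols[12,16) = 2x4
Op 5 fold_left: fold axis v@14; visible region now rows[6,8) x cols[12,14) = 2x2
Op 6 cut(1, 0): punch at orig (7,12); cuts so far [(7, 12)]; region rows[6,8) x cols[12,14) = 2x2
Op 7 cut(0, 1): punch at orig (6,13); cuts so far [(6, 13), (7, 12)]; region rows[6,8) x cols[12,14) = 2x2
Op 8 cut(1, 1): punch at orig (7,13); cuts so far [(6, 13), (7, 12), (7, 13)]; region rows[6,8) x cols[12,14) = 2x2
Op 9 cut(0, 0): punch at orig (6,12); cuts so far [(6, 12), (6, 13), (7, 12), (7, 13)]; region rows[6,8) x cols[12,14) = 2x2
Unfold 1 (reflect across v@14): 8 holes -> [(6, 12), (6, 13), (6, 14), (6, 15), (7, 12), (7, 13), (7, 14), (7, 15)]
Unfold 2 (reflect across v@12): 16 holes -> [(6, 8), (6, 9), (6, 10), (6, 11), (6, 12), (6, 13), (6, 14), (6, 15), (7, 8), (7, 9), (7, 10), (7, 11), (7, 12), (7, 13), (7, 14), (7, 15)]
Unfold 3 (reflect across h@6): 32 holes -> [(4, 8), (4, 9), (4, 10), (4, 11), (4, 12), (4, 13), (4, 14), (4, 15), (5, 8), (5, 9), (5, 10), (5, 11), (5, 12), (5, 13), (5, 14), (5, 15), (6, 8), (6, 9), (6, 10), (6, 11), (6, 12), (6, 13), (6, 14), (6, 15), (7, 8), (7, 9), (7, 10), (7, 11), (7, 12), (7, 13), (7, 14), (7, 15)]
Unfold 4 (reflect across h@4): 64 holes -> [(0, 8), (0, 9), (0, 10), (0, 11), (0, 12), (0, 13), (0, 14), (0, 15), (1, 8), (1, 9), (1, 10), (1, 11), (1, 12), (1, 13), (1, 14), (1, 15), (2, 8), (2, 9), (2, 10), (2, 11), (2, 12), (2, 13), (2, 14), (2, 15), (3, 8), (3, 9), (3, 10), (3, 11), (3, 12), (3, 13), (3, 14), (3, 15), (4, 8), (4, 9), (4, 10), (4, 11), (4, 12), (4, 13), (4, 14), (4, 15), (5, 8), (5, 9), (5, 10), (5, 11), (5, 12), (5, 13), (5, 14), (5, 15), (6, 8), (6, 9), (6, 10), (6, 11), (6, 12), (6, 13), (6, 14), (6, 15), (7, 8), (7, 9), (7, 10), (7, 11), (7, 12), (7, 13), (7, 14), (7, 15)]
Unfold 5 (reflect across v@8): 128 holes -> [(0, 0), (0, 1), (0, 2), (0, 3), (0, 4), (0, 5), (0, 6), (0, 7), (0, 8), (0, 9), (0, 10), (0, 11), (0, 12), (0, 13), (0, 14), (0, 15), (1, 0), (1, 1), (1, 2), (1, 3), (1, 4), (1, 5), (1, 6), (1, 7), (1, 8), (1, 9), (1, 10), (1, 11), (1, 12), (1, 13), (1, 14), (1, 15), (2, 0), (2, 1), (2, 2), (2, 3), (2, 4), (2, 5), (2, 6), (2, 7), (2, 8), (2, 9), (2, 10), (2, 11), (2, 12), (2, 13), (2, 14), (2, 15), (3, 0), (3, 1), (3, 2), (3, 3), (3, 4), (3, 5), (3, 6), (3, 7), (3, 8), (3, 9), (3, 10), (3, 11), (3, 12), (3, 13), (3, 14), (3, 15), (4, 0), (4, 1), (4, 2), (4, 3), (4, 4), (4, 5), (4, 6), (4, 7), (4, 8), (4, 9), (4, 10), (4, 11), (4, 12), (4, 13), (4, 14), (4, 15), (5, 0), (5, 1), (5, 2), (5, 3), (5, 4), (5, 5), (5, 6), (5, 7), (5, 8), (5, 9), (5, 10), (5, 11), (5, 12), (5, 13), (5, 14), (5, 15), (6, 0), (6, 1), (6, 2), (6, 3), (6, 4), (6, 5), (6, 6), (6, 7), (6, 8), (6, 9), (6, 10), (6, 11), (6, 12), (6, 13), (6, 14), (6, 15), (7, 0), (7, 1), (7, 2), (7, 3), (7, 4), (7, 5), (7, 6), (7, 7), (7, 8), (7, 9), (7, 10), (7, 11), (7, 12), (7, 13), (7, 14), (7, 15)]

Answer: OOOOOOOOOOOOOOOO
OOOOOOOOOOOOOOOO
OOOOOOOOOOOOOOOO
OOOOOOOOOOOOOOOO
OOOOOOOOOOOOOOOO
OOOOOOOOOOOOOOOO
OOOOOOOOOOOOOOOO
OOOOOOOOOOOOOOOO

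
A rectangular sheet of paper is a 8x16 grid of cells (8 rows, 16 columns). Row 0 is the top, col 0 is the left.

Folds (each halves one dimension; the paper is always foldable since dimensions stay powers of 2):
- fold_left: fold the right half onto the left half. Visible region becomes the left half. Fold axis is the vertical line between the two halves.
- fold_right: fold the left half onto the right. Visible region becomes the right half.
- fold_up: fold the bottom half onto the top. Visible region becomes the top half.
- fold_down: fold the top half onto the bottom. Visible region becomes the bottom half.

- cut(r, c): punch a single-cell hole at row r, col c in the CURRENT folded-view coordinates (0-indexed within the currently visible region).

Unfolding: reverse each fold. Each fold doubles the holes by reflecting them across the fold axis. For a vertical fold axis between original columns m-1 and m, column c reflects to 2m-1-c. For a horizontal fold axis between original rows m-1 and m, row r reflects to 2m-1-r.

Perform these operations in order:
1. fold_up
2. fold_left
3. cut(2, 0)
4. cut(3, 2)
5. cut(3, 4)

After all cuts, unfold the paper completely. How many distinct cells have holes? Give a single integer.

Op 1 fold_up: fold axis h@4; visible region now rows[0,4) x cols[0,16) = 4x16
Op 2 fold_left: fold axis v@8; visible region now rows[0,4) x cols[0,8) = 4x8
Op 3 cut(2, 0): punch at orig (2,0); cuts so far [(2, 0)]; region rows[0,4) x cols[0,8) = 4x8
Op 4 cut(3, 2): punch at orig (3,2); cuts so far [(2, 0), (3, 2)]; region rows[0,4) x cols[0,8) = 4x8
Op 5 cut(3, 4): punch at orig (3,4); cuts so far [(2, 0), (3, 2), (3, 4)]; region rows[0,4) x cols[0,8) = 4x8
Unfold 1 (reflect across v@8): 6 holes -> [(2, 0), (2, 15), (3, 2), (3, 4), (3, 11), (3, 13)]
Unfold 2 (reflect across h@4): 12 holes -> [(2, 0), (2, 15), (3, 2), (3, 4), (3, 11), (3, 13), (4, 2), (4, 4), (4, 11), (4, 13), (5, 0), (5, 15)]

Answer: 12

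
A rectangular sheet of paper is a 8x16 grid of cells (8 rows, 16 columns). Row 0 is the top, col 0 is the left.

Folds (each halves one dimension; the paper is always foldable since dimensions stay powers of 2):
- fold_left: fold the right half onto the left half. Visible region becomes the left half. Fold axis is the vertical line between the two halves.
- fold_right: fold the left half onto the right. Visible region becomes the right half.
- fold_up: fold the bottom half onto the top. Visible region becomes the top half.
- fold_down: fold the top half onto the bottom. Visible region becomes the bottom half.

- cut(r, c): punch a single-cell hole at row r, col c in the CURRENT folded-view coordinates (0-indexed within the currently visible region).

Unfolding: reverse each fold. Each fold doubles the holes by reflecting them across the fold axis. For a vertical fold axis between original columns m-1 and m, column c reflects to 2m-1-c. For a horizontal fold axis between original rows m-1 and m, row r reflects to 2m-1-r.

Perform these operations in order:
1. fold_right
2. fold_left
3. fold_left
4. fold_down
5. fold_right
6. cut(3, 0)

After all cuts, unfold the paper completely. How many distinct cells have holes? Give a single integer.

Op 1 fold_right: fold axis v@8; visible region now rows[0,8) x cols[8,16) = 8x8
Op 2 fold_left: fold axis v@12; visible region now rows[0,8) x cols[8,12) = 8x4
Op 3 fold_left: fold axis v@10; visible region now rows[0,8) x cols[8,10) = 8x2
Op 4 fold_down: fold axis h@4; visible region now rows[4,8) x cols[8,10) = 4x2
Op 5 fold_right: fold axis v@9; visible region now rows[4,8) x cols[9,10) = 4x1
Op 6 cut(3, 0): punch at orig (7,9); cuts so far [(7, 9)]; region rows[4,8) x cols[9,10) = 4x1
Unfold 1 (reflect across v@9): 2 holes -> [(7, 8), (7, 9)]
Unfold 2 (reflect across h@4): 4 holes -> [(0, 8), (0, 9), (7, 8), (7, 9)]
Unfold 3 (reflect across v@10): 8 holes -> [(0, 8), (0, 9), (0, 10), (0, 11), (7, 8), (7, 9), (7, 10), (7, 11)]
Unfold 4 (reflect across v@12): 16 holes -> [(0, 8), (0, 9), (0, 10), (0, 11), (0, 12), (0, 13), (0, 14), (0, 15), (7, 8), (7, 9), (7, 10), (7, 11), (7, 12), (7, 13), (7, 14), (7, 15)]
Unfold 5 (reflect across v@8): 32 holes -> [(0, 0), (0, 1), (0, 2), (0, 3), (0, 4), (0, 5), (0, 6), (0, 7), (0, 8), (0, 9), (0, 10), (0, 11), (0, 12), (0, 13), (0, 14), (0, 15), (7, 0), (7, 1), (7, 2), (7, 3), (7, 4), (7, 5), (7, 6), (7, 7), (7, 8), (7, 9), (7, 10), (7, 11), (7, 12), (7, 13), (7, 14), (7, 15)]

Answer: 32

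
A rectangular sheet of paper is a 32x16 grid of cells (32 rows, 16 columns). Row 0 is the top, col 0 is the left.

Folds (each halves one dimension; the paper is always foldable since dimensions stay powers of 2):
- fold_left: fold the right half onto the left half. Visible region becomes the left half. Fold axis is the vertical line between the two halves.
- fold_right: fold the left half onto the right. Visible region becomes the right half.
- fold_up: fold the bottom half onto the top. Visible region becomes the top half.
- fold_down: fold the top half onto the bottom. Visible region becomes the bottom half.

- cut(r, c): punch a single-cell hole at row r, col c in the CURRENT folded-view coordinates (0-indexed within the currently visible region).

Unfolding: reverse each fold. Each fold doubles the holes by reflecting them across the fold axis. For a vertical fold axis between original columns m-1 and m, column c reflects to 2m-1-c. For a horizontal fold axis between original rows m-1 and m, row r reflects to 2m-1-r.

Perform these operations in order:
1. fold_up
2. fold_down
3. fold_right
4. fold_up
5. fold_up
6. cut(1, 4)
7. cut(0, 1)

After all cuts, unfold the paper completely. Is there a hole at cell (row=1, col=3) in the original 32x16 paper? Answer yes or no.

Op 1 fold_up: fold axis h@16; visible region now rows[0,16) x cols[0,16) = 16x16
Op 2 fold_down: fold axis h@8; visible region now rows[8,16) x cols[0,16) = 8x16
Op 3 fold_right: fold axis v@8; visible region now rows[8,16) x cols[8,16) = 8x8
Op 4 fold_up: fold axis h@12; visible region now rows[8,12) x cols[8,16) = 4x8
Op 5 fold_up: fold axis h@10; visible region now rows[8,10) x cols[8,16) = 2x8
Op 6 cut(1, 4): punch at orig (9,12); cuts so far [(9, 12)]; region rows[8,10) x cols[8,16) = 2x8
Op 7 cut(0, 1): punch at orig (8,9); cuts so far [(8, 9), (9, 12)]; region rows[8,10) x cols[8,16) = 2x8
Unfold 1 (reflect across h@10): 4 holes -> [(8, 9), (9, 12), (10, 12), (11, 9)]
Unfold 2 (reflect across h@12): 8 holes -> [(8, 9), (9, 12), (10, 12), (11, 9), (12, 9), (13, 12), (14, 12), (15, 9)]
Unfold 3 (reflect across v@8): 16 holes -> [(8, 6), (8, 9), (9, 3), (9, 12), (10, 3), (10, 12), (11, 6), (11, 9), (12, 6), (12, 9), (13, 3), (13, 12), (14, 3), (14, 12), (15, 6), (15, 9)]
Unfold 4 (reflect across h@8): 32 holes -> [(0, 6), (0, 9), (1, 3), (1, 12), (2, 3), (2, 12), (3, 6), (3, 9), (4, 6), (4, 9), (5, 3), (5, 12), (6, 3), (6, 12), (7, 6), (7, 9), (8, 6), (8, 9), (9, 3), (9, 12), (10, 3), (10, 12), (11, 6), (11, 9), (12, 6), (12, 9), (13, 3), (13, 12), (14, 3), (14, 12), (15, 6), (15, 9)]
Unfold 5 (reflect across h@16): 64 holes -> [(0, 6), (0, 9), (1, 3), (1, 12), (2, 3), (2, 12), (3, 6), (3, 9), (4, 6), (4, 9), (5, 3), (5, 12), (6, 3), (6, 12), (7, 6), (7, 9), (8, 6), (8, 9), (9, 3), (9, 12), (10, 3), (10, 12), (11, 6), (11, 9), (12, 6), (12, 9), (13, 3), (13, 12), (14, 3), (14, 12), (15, 6), (15, 9), (16, 6), (16, 9), (17, 3), (17, 12), (18, 3), (18, 12), (19, 6), (19, 9), (20, 6), (20, 9), (21, 3), (21, 12), (22, 3), (22, 12), (23, 6), (23, 9), (24, 6), (24, 9), (25, 3), (25, 12), (26, 3), (26, 12), (27, 6), (27, 9), (28, 6), (28, 9), (29, 3), (29, 12), (30, 3), (30, 12), (31, 6), (31, 9)]
Holes: [(0, 6), (0, 9), (1, 3), (1, 12), (2, 3), (2, 12), (3, 6), (3, 9), (4, 6), (4, 9), (5, 3), (5, 12), (6, 3), (6, 12), (7, 6), (7, 9), (8, 6), (8, 9), (9, 3), (9, 12), (10, 3), (10, 12), (11, 6), (11, 9), (12, 6), (12, 9), (13, 3), (13, 12), (14, 3), (14, 12), (15, 6), (15, 9), (16, 6), (16, 9), (17, 3), (17, 12), (18, 3), (18, 12), (19, 6), (19, 9), (20, 6), (20, 9), (21, 3), (21, 12), (22, 3), (22, 12), (23, 6), (23, 9), (24, 6), (24, 9), (25, 3), (25, 12), (26, 3), (26, 12), (27, 6), (27, 9), (28, 6), (28, 9), (29, 3), (29, 12), (30, 3), (30, 12), (31, 6), (31, 9)]

Answer: yes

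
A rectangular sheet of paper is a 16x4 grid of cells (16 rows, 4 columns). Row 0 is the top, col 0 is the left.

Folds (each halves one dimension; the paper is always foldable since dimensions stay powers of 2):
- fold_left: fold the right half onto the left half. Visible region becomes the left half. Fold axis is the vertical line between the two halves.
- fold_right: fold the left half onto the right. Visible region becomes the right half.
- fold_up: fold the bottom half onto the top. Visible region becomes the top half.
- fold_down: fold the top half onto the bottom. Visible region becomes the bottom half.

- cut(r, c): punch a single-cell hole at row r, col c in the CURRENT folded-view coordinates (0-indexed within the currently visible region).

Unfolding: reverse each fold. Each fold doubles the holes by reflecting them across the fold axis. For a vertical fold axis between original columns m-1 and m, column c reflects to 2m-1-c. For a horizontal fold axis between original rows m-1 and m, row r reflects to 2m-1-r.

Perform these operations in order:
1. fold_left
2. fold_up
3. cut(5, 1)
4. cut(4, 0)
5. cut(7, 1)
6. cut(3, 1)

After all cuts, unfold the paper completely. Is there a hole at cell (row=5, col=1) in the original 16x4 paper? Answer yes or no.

Answer: yes

Derivation:
Op 1 fold_left: fold axis v@2; visible region now rows[0,16) x cols[0,2) = 16x2
Op 2 fold_up: fold axis h@8; visible region now rows[0,8) x cols[0,2) = 8x2
Op 3 cut(5, 1): punch at orig (5,1); cuts so far [(5, 1)]; region rows[0,8) x cols[0,2) = 8x2
Op 4 cut(4, 0): punch at orig (4,0); cuts so far [(4, 0), (5, 1)]; region rows[0,8) x cols[0,2) = 8x2
Op 5 cut(7, 1): punch at orig (7,1); cuts so far [(4, 0), (5, 1), (7, 1)]; region rows[0,8) x cols[0,2) = 8x2
Op 6 cut(3, 1): punch at orig (3,1); cuts so far [(3, 1), (4, 0), (5, 1), (7, 1)]; region rows[0,8) x cols[0,2) = 8x2
Unfold 1 (reflect across h@8): 8 holes -> [(3, 1), (4, 0), (5, 1), (7, 1), (8, 1), (10, 1), (11, 0), (12, 1)]
Unfold 2 (reflect across v@2): 16 holes -> [(3, 1), (3, 2), (4, 0), (4, 3), (5, 1), (5, 2), (7, 1), (7, 2), (8, 1), (8, 2), (10, 1), (10, 2), (11, 0), (11, 3), (12, 1), (12, 2)]
Holes: [(3, 1), (3, 2), (4, 0), (4, 3), (5, 1), (5, 2), (7, 1), (7, 2), (8, 1), (8, 2), (10, 1), (10, 2), (11, 0), (11, 3), (12, 1), (12, 2)]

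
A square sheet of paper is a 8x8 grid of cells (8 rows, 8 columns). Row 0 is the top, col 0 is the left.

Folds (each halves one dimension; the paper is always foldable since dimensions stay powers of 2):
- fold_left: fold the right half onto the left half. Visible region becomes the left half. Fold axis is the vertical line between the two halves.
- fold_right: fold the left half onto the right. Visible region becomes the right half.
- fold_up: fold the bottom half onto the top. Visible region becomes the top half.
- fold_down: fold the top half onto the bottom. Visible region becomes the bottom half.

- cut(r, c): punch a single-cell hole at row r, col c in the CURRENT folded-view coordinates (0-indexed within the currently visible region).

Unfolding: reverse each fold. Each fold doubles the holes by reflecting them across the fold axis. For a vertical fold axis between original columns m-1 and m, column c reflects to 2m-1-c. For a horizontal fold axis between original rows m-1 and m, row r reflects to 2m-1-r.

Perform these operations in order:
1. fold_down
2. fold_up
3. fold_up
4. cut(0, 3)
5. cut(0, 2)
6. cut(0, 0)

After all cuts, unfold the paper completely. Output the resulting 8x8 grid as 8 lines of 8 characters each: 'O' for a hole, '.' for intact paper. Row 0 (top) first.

Answer: O.OO....
O.OO....
O.OO....
O.OO....
O.OO....
O.OO....
O.OO....
O.OO....

Derivation:
Op 1 fold_down: fold axis h@4; visible region now rows[4,8) x cols[0,8) = 4x8
Op 2 fold_up: fold axis h@6; visible region now rows[4,6) x cols[0,8) = 2x8
Op 3 fold_up: fold axis h@5; visible region now rows[4,5) x cols[0,8) = 1x8
Op 4 cut(0, 3): punch at orig (4,3); cuts so far [(4, 3)]; region rows[4,5) x cols[0,8) = 1x8
Op 5 cut(0, 2): punch at orig (4,2); cuts so far [(4, 2), (4, 3)]; region rows[4,5) x cols[0,8) = 1x8
Op 6 cut(0, 0): punch at orig (4,0); cuts so far [(4, 0), (4, 2), (4, 3)]; region rows[4,5) x cols[0,8) = 1x8
Unfold 1 (reflect across h@5): 6 holes -> [(4, 0), (4, 2), (4, 3), (5, 0), (5, 2), (5, 3)]
Unfold 2 (reflect across h@6): 12 holes -> [(4, 0), (4, 2), (4, 3), (5, 0), (5, 2), (5, 3), (6, 0), (6, 2), (6, 3), (7, 0), (7, 2), (7, 3)]
Unfold 3 (reflect across h@4): 24 holes -> [(0, 0), (0, 2), (0, 3), (1, 0), (1, 2), (1, 3), (2, 0), (2, 2), (2, 3), (3, 0), (3, 2), (3, 3), (4, 0), (4, 2), (4, 3), (5, 0), (5, 2), (5, 3), (6, 0), (6, 2), (6, 3), (7, 0), (7, 2), (7, 3)]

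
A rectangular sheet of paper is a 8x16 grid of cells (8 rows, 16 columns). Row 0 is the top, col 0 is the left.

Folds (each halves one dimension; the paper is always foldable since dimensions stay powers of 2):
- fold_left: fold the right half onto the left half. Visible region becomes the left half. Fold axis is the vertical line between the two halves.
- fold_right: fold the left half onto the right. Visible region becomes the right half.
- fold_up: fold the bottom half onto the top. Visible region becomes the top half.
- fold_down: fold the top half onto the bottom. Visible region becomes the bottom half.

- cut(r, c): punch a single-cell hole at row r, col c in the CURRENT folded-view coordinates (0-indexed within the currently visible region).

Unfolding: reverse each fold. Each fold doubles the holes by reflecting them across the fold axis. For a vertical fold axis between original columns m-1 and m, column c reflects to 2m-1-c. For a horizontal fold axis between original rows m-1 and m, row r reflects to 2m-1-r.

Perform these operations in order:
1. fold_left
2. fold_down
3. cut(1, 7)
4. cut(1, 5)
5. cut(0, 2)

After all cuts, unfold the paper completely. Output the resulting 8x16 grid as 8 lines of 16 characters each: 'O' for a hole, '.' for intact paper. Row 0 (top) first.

Op 1 fold_left: fold axis v@8; visible region now rows[0,8) x cols[0,8) = 8x8
Op 2 fold_down: fold axis h@4; visible region now rows[4,8) x cols[0,8) = 4x8
Op 3 cut(1, 7): punch at orig (5,7); cuts so far [(5, 7)]; region rows[4,8) x cols[0,8) = 4x8
Op 4 cut(1, 5): punch at orig (5,5); cuts so far [(5, 5), (5, 7)]; region rows[4,8) x cols[0,8) = 4x8
Op 5 cut(0, 2): punch at orig (4,2); cuts so far [(4, 2), (5, 5), (5, 7)]; region rows[4,8) x cols[0,8) = 4x8
Unfold 1 (reflect across h@4): 6 holes -> [(2, 5), (2, 7), (3, 2), (4, 2), (5, 5), (5, 7)]
Unfold 2 (reflect across v@8): 12 holes -> [(2, 5), (2, 7), (2, 8), (2, 10), (3, 2), (3, 13), (4, 2), (4, 13), (5, 5), (5, 7), (5, 8), (5, 10)]

Answer: ................
................
.....O.OO.O.....
..O..........O..
..O..........O..
.....O.OO.O.....
................
................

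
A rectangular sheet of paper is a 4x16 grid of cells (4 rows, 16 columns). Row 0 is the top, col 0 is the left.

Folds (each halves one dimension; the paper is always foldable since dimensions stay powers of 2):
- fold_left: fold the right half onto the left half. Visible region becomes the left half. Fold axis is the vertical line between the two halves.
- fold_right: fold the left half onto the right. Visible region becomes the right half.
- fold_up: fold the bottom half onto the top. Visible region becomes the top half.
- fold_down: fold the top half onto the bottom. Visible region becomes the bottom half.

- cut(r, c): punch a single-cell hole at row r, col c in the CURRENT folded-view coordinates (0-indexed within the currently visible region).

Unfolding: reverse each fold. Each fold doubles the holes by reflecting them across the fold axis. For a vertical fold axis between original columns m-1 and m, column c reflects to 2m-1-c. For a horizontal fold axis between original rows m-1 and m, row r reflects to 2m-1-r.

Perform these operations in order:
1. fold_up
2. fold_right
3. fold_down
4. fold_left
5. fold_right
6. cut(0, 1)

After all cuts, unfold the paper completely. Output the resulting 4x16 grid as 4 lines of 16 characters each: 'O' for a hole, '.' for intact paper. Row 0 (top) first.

Answer: O..OO..OO..OO..O
O..OO..OO..OO..O
O..OO..OO..OO..O
O..OO..OO..OO..O

Derivation:
Op 1 fold_up: fold axis h@2; visible region now rows[0,2) x cols[0,16) = 2x16
Op 2 fold_right: fold axis v@8; visible region now rows[0,2) x cols[8,16) = 2x8
Op 3 fold_down: fold axis h@1; visible region now rows[1,2) x cols[8,16) = 1x8
Op 4 fold_left: fold axis v@12; visible region now rows[1,2) x cols[8,12) = 1x4
Op 5 fold_right: fold axis v@10; visible region now rows[1,2) x cols[10,12) = 1x2
Op 6 cut(0, 1): punch at orig (1,11); cuts so far [(1, 11)]; region rows[1,2) x cols[10,12) = 1x2
Unfold 1 (reflect across v@10): 2 holes -> [(1, 8), (1, 11)]
Unfold 2 (reflect across v@12): 4 holes -> [(1, 8), (1, 11), (1, 12), (1, 15)]
Unfold 3 (reflect across h@1): 8 holes -> [(0, 8), (0, 11), (0, 12), (0, 15), (1, 8), (1, 11), (1, 12), (1, 15)]
Unfold 4 (reflect across v@8): 16 holes -> [(0, 0), (0, 3), (0, 4), (0, 7), (0, 8), (0, 11), (0, 12), (0, 15), (1, 0), (1, 3), (1, 4), (1, 7), (1, 8), (1, 11), (1, 12), (1, 15)]
Unfold 5 (reflect across h@2): 32 holes -> [(0, 0), (0, 3), (0, 4), (0, 7), (0, 8), (0, 11), (0, 12), (0, 15), (1, 0), (1, 3), (1, 4), (1, 7), (1, 8), (1, 11), (1, 12), (1, 15), (2, 0), (2, 3), (2, 4), (2, 7), (2, 8), (2, 11), (2, 12), (2, 15), (3, 0), (3, 3), (3, 4), (3, 7), (3, 8), (3, 11), (3, 12), (3, 15)]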